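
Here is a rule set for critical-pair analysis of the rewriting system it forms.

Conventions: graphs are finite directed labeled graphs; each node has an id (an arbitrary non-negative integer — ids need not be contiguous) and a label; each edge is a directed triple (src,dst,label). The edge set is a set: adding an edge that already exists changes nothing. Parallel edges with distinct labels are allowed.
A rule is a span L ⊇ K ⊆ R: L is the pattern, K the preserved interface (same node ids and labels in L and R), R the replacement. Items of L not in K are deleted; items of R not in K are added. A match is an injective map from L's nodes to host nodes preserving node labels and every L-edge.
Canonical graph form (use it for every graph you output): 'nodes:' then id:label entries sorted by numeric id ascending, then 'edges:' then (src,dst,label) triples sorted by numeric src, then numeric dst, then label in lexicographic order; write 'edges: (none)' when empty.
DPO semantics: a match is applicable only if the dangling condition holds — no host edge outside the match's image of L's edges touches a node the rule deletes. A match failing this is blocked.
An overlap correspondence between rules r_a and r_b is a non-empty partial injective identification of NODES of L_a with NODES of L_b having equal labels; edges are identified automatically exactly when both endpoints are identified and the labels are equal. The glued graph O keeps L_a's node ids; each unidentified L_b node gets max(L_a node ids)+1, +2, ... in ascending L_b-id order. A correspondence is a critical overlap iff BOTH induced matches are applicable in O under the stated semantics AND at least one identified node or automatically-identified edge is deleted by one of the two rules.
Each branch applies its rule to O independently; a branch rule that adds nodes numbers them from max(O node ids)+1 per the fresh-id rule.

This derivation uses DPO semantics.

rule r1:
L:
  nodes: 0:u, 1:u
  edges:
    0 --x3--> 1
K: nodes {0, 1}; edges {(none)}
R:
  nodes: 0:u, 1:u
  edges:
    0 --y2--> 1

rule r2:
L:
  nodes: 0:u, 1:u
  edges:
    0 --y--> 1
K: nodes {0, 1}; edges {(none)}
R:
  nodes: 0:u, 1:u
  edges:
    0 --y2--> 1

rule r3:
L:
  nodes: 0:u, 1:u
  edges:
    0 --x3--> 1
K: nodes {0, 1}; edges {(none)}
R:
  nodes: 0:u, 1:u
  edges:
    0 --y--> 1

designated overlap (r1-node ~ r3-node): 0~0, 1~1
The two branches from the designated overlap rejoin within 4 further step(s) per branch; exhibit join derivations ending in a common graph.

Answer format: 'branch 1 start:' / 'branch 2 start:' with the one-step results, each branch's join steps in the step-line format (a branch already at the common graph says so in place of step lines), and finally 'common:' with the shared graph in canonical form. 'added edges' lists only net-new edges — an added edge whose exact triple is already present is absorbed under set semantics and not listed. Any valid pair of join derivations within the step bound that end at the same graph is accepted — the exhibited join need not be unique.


branch 1 start:
nodes: 0:u, 1:u
edges: (0,1,y2)
branch 2 start:
nodes: 0:u, 1:u
edges: (0,1,y)
branch 1: already at the common graph (0 steps)
branch 2 step 1: rule r2; match: 0->0, 1->1; deleted nodes (none); deleted edges (0,1,y); added nodes (none); added edges (0,1,y2); result: nodes: 0:u, 1:u edges: (0,1,y2)
common:
nodes: 0:u, 1:u
edges: (0,1,y2)


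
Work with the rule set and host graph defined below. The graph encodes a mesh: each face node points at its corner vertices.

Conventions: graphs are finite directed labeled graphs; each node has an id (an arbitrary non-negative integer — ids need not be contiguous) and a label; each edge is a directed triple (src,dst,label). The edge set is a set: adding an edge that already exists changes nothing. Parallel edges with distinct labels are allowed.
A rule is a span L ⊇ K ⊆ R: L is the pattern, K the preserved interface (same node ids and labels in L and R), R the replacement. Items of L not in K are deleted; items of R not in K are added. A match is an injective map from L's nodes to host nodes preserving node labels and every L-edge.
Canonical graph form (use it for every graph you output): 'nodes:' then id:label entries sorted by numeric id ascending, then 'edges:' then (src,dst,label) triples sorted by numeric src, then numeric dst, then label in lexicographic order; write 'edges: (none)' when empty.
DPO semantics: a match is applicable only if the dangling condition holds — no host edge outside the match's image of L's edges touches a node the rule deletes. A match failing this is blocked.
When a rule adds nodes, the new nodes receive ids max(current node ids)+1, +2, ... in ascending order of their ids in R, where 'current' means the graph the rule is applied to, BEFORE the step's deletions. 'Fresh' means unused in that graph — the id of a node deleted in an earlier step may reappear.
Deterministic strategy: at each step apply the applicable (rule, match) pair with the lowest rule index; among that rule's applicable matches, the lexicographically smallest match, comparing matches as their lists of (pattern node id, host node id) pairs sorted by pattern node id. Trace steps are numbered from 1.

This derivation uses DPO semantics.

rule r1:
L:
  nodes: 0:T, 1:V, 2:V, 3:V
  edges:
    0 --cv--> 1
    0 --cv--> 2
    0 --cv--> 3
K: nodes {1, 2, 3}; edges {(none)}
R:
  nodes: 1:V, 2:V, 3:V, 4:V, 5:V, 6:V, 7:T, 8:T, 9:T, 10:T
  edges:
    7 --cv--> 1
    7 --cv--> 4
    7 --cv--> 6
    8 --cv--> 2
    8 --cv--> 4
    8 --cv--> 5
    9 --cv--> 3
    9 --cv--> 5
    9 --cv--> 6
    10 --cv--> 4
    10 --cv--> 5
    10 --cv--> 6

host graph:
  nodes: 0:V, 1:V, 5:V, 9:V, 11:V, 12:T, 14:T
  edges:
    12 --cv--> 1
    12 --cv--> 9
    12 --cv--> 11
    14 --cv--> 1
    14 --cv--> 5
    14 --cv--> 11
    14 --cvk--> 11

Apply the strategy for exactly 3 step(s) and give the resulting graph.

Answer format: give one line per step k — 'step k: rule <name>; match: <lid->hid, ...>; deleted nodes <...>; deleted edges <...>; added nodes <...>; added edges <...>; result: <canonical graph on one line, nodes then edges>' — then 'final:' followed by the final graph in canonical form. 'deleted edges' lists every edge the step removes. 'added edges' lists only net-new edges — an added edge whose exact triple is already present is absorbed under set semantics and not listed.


step 1: rule r1; match: 0->12, 1->1, 2->9, 3->11; deleted nodes 12; deleted edges (12,1,cv); (12,9,cv); (12,11,cv); added nodes 15, 16, 17, 18, 19, 20, 21; added edges (18,1,cv); (18,15,cv); (18,17,cv); (19,9,cv); (19,15,cv); (19,16,cv); (20,11,cv); (20,16,cv); (20,17,cv); (21,15,cv); (21,16,cv); (21,17,cv); result: nodes: 0:V, 1:V, 5:V, 9:V, 11:V, 14:T, 15:V, 16:V, 17:V, 18:T, 19:T, 20:T, 21:T edges: (14,1,cv); (14,5,cv); (14,11,cv); (14,11,cvk); (18,1,cv); (18,15,cv); (18,17,cv); (19,9,cv); (19,15,cv); (19,16,cv); (20,11,cv); (20,16,cv); (20,17,cv); (21,15,cv); (21,16,cv); (21,17,cv)
step 2: rule r1; match: 0->18, 1->1, 2->15, 3->17; deleted nodes 18; deleted edges (18,1,cv); (18,15,cv); (18,17,cv); added nodes 22, 23, 24, 25, 26, 27, 28; added edges (25,1,cv); (25,22,cv); (25,24,cv); (26,15,cv); (26,22,cv); (26,23,cv); (27,17,cv); (27,23,cv); (27,24,cv); (28,22,cv); (28,23,cv); (28,24,cv); result: nodes: 0:V, 1:V, 5:V, 9:V, 11:V, 14:T, 15:V, 16:V, 17:V, 19:T, 20:T, 21:T, 22:V, 23:V, 24:V, 25:T, 26:T, 27:T, 28:T edges: (14,1,cv); (14,5,cv); (14,11,cv); (14,11,cvk); (19,9,cv); (19,15,cv); (19,16,cv); (20,11,cv); (20,16,cv); (20,17,cv); (21,15,cv); (21,16,cv); (21,17,cv); (25,1,cv); (25,22,cv); (25,24,cv); (26,15,cv); (26,22,cv); (26,23,cv); (27,17,cv); (27,23,cv); (27,24,cv); (28,22,cv); (28,23,cv); (28,24,cv)
step 3: rule r1; match: 0->19, 1->9, 2->15, 3->16; deleted nodes 19; deleted edges (19,9,cv); (19,15,cv); (19,16,cv); added nodes 29, 30, 31, 32, 33, 34, 35; added edges (32,9,cv); (32,29,cv); (32,31,cv); (33,15,cv); (33,29,cv); (33,30,cv); (34,16,cv); (34,30,cv); (34,31,cv); (35,29,cv); (35,30,cv); (35,31,cv); result: nodes: 0:V, 1:V, 5:V, 9:V, 11:V, 14:T, 15:V, 16:V, 17:V, 20:T, 21:T, 22:V, 23:V, 24:V, 25:T, 26:T, 27:T, 28:T, 29:V, 30:V, 31:V, 32:T, 33:T, 34:T, 35:T edges: (14,1,cv); (14,5,cv); (14,11,cv); (14,11,cvk); (20,11,cv); (20,16,cv); (20,17,cv); (21,15,cv); (21,16,cv); (21,17,cv); (25,1,cv); (25,22,cv); (25,24,cv); (26,15,cv); (26,22,cv); (26,23,cv); (27,17,cv); (27,23,cv); (27,24,cv); (28,22,cv); (28,23,cv); (28,24,cv); (32,9,cv); (32,29,cv); (32,31,cv); (33,15,cv); (33,29,cv); (33,30,cv); (34,16,cv); (34,30,cv); (34,31,cv); (35,29,cv); (35,30,cv); (35,31,cv)
final:
nodes: 0:V, 1:V, 5:V, 9:V, 11:V, 14:T, 15:V, 16:V, 17:V, 20:T, 21:T, 22:V, 23:V, 24:V, 25:T, 26:T, 27:T, 28:T, 29:V, 30:V, 31:V, 32:T, 33:T, 34:T, 35:T
edges: (14,1,cv); (14,5,cv); (14,11,cv); (14,11,cvk); (20,11,cv); (20,16,cv); (20,17,cv); (21,15,cv); (21,16,cv); (21,17,cv); (25,1,cv); (25,22,cv); (25,24,cv); (26,15,cv); (26,22,cv); (26,23,cv); (27,17,cv); (27,23,cv); (27,24,cv); (28,22,cv); (28,23,cv); (28,24,cv); (32,9,cv); (32,29,cv); (32,31,cv); (33,15,cv); (33,29,cv); (33,30,cv); (34,16,cv); (34,30,cv); (34,31,cv); (35,29,cv); (35,30,cv); (35,31,cv)


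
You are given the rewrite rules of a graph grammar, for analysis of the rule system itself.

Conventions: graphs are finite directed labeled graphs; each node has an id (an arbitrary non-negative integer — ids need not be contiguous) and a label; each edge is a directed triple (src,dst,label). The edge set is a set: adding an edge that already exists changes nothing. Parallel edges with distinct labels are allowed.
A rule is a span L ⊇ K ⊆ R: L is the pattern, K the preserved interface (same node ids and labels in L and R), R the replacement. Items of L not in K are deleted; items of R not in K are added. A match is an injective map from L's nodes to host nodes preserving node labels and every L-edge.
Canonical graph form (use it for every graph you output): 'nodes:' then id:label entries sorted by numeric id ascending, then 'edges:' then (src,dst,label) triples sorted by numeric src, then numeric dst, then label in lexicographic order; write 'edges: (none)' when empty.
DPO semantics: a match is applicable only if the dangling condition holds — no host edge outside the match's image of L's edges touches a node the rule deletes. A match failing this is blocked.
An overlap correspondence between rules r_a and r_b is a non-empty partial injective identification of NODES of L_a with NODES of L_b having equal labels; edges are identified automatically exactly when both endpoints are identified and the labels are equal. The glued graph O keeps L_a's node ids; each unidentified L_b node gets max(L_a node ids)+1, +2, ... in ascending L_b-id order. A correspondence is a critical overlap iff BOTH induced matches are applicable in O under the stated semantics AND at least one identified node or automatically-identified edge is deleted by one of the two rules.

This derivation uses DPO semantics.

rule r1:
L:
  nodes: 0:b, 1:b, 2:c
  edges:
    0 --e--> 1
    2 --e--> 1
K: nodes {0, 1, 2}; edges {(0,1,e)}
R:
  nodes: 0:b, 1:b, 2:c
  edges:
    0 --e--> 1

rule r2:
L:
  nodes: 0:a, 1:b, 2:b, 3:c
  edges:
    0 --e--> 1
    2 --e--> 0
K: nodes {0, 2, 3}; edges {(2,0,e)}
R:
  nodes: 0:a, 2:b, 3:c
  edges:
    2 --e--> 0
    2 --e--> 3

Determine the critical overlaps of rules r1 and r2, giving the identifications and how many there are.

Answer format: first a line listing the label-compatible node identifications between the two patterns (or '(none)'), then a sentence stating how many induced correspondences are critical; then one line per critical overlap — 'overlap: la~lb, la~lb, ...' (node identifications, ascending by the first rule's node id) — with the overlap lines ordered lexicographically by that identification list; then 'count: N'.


label-compatible node identifications between L(r1) and L(r2): 0~1, 0~2, 1~1, 1~2, 2~3
0 of the induced correspondences are critical overlaps of r1 and r2.
count: 0


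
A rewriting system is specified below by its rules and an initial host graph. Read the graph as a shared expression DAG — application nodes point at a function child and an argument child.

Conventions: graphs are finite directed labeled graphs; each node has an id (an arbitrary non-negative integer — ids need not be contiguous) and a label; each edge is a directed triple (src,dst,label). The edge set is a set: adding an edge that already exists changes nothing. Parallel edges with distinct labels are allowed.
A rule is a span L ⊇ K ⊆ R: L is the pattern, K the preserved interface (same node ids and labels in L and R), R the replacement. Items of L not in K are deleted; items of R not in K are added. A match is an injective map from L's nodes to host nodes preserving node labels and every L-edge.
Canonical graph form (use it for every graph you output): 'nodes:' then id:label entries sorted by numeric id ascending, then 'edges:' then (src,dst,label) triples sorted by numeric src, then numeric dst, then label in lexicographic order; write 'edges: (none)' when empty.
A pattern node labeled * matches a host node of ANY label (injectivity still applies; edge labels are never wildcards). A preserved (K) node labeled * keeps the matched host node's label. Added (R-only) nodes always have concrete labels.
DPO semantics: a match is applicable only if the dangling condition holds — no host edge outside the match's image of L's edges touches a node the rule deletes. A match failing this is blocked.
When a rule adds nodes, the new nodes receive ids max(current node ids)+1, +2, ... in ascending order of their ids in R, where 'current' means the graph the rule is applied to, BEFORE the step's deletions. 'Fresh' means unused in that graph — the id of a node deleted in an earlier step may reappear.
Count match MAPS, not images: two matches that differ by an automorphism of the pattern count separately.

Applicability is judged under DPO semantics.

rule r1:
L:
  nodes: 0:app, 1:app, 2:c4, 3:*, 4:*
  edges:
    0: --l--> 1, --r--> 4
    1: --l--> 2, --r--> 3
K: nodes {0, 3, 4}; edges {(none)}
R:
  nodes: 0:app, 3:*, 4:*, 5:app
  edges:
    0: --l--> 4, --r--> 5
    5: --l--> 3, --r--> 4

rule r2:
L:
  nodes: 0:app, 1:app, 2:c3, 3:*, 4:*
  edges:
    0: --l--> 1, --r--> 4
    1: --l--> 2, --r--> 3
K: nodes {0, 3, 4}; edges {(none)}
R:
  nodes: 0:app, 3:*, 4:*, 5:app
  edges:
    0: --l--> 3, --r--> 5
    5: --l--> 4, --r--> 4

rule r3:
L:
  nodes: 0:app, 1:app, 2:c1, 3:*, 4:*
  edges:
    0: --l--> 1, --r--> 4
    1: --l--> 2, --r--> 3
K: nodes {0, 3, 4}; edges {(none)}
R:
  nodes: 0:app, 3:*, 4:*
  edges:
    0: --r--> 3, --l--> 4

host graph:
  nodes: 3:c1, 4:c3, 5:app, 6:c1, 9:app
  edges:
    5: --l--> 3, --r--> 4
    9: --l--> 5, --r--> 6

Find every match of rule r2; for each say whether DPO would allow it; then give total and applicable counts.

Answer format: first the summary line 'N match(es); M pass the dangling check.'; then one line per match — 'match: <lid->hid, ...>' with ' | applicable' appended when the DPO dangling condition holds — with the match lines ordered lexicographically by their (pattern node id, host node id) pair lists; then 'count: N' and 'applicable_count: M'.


0 match(es); 0 pass the dangling check.
count: 0
applicable_count: 0


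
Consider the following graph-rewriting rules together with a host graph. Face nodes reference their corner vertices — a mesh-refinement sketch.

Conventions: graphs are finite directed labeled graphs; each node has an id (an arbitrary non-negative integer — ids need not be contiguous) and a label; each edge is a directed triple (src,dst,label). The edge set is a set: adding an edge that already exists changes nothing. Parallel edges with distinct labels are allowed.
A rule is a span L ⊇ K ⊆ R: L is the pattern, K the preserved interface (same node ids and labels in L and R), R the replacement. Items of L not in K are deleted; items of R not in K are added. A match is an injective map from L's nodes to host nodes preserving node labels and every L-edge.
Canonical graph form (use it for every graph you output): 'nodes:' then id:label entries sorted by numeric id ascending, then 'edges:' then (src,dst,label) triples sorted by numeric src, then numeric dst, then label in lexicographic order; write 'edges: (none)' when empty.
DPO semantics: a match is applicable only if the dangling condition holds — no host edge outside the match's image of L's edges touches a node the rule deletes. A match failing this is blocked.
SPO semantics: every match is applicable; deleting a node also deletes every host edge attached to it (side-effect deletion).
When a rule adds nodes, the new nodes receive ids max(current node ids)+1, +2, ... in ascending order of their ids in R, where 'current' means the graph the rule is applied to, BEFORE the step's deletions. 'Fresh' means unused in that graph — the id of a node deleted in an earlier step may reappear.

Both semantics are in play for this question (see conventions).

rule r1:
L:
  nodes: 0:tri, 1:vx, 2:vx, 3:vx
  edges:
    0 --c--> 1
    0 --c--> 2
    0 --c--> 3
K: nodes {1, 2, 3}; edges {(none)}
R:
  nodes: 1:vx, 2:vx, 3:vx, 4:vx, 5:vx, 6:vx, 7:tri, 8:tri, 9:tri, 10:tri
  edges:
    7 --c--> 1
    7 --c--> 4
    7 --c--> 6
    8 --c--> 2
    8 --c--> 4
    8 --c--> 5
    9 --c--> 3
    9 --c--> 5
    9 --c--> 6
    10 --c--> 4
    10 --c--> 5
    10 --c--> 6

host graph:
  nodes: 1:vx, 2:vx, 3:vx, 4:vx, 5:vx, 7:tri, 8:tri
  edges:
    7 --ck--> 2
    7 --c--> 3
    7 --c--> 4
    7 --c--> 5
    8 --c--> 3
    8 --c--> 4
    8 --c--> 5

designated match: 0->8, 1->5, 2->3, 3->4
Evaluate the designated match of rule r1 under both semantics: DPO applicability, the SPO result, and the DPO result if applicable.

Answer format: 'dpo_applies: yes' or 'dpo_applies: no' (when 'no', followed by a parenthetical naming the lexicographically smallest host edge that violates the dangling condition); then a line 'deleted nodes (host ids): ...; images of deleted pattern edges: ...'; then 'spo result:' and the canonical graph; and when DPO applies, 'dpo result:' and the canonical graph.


dpo_applies: yes
deleted nodes (host ids): 8; images of deleted pattern edges: (8,3,c); (8,4,c); (8,5,c)
spo result:
nodes: 1:vx, 2:vx, 3:vx, 4:vx, 5:vx, 7:tri, 9:vx, 10:vx, 11:vx, 12:tri, 13:tri, 14:tri, 15:tri
edges: (7,2,ck); (7,3,c); (7,4,c); (7,5,c); (12,5,c); (12,9,c); (12,11,c); (13,3,c); (13,9,c); (13,10,c); (14,4,c); (14,10,c); (14,11,c); (15,9,c); (15,10,c); (15,11,c)
dpo result:
nodes: 1:vx, 2:vx, 3:vx, 4:vx, 5:vx, 7:tri, 9:vx, 10:vx, 11:vx, 12:tri, 13:tri, 14:tri, 15:tri
edges: (7,2,ck); (7,3,c); (7,4,c); (7,5,c); (12,5,c); (12,9,c); (12,11,c); (13,3,c); (13,9,c); (13,10,c); (14,4,c); (14,10,c); (14,11,c); (15,9,c); (15,10,c); (15,11,c)


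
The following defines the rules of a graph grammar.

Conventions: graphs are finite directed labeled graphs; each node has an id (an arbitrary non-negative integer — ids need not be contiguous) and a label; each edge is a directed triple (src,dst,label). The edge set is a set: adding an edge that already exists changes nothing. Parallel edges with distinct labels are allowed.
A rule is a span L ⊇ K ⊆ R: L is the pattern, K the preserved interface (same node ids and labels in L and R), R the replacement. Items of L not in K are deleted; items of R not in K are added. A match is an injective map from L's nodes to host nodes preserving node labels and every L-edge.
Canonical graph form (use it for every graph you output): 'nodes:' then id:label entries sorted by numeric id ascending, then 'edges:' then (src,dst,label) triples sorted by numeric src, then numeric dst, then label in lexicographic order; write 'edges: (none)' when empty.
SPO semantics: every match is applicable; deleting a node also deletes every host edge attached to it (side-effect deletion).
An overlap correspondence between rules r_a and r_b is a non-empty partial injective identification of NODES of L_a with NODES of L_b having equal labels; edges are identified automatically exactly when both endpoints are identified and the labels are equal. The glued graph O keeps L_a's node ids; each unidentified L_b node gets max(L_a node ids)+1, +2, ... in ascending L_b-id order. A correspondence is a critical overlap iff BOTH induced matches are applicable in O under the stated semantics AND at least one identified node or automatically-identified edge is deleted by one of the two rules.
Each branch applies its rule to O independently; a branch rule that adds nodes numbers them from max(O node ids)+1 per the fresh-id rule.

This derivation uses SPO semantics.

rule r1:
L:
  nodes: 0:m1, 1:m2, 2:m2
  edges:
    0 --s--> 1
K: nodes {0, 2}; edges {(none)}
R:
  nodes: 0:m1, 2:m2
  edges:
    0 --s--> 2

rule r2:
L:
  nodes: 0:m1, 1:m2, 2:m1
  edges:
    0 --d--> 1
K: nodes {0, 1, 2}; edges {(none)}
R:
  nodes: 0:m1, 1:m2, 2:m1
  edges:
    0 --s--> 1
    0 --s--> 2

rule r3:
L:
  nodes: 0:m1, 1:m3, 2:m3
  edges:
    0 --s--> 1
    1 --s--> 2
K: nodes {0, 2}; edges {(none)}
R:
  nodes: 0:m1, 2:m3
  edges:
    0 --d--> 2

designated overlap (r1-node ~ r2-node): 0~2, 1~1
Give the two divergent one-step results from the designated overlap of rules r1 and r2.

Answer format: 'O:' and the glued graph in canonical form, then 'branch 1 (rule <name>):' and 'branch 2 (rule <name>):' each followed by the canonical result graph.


O:
nodes: 0:m1, 1:m2, 2:m2, 3:m1
edges: (0,1,s); (3,1,d)
branch 1 (rule r1):
nodes: 0:m1, 2:m2, 3:m1
edges: (0,2,s)
branch 2 (rule r2):
nodes: 0:m1, 1:m2, 2:m2, 3:m1
edges: (0,1,s); (3,0,s); (3,1,s)


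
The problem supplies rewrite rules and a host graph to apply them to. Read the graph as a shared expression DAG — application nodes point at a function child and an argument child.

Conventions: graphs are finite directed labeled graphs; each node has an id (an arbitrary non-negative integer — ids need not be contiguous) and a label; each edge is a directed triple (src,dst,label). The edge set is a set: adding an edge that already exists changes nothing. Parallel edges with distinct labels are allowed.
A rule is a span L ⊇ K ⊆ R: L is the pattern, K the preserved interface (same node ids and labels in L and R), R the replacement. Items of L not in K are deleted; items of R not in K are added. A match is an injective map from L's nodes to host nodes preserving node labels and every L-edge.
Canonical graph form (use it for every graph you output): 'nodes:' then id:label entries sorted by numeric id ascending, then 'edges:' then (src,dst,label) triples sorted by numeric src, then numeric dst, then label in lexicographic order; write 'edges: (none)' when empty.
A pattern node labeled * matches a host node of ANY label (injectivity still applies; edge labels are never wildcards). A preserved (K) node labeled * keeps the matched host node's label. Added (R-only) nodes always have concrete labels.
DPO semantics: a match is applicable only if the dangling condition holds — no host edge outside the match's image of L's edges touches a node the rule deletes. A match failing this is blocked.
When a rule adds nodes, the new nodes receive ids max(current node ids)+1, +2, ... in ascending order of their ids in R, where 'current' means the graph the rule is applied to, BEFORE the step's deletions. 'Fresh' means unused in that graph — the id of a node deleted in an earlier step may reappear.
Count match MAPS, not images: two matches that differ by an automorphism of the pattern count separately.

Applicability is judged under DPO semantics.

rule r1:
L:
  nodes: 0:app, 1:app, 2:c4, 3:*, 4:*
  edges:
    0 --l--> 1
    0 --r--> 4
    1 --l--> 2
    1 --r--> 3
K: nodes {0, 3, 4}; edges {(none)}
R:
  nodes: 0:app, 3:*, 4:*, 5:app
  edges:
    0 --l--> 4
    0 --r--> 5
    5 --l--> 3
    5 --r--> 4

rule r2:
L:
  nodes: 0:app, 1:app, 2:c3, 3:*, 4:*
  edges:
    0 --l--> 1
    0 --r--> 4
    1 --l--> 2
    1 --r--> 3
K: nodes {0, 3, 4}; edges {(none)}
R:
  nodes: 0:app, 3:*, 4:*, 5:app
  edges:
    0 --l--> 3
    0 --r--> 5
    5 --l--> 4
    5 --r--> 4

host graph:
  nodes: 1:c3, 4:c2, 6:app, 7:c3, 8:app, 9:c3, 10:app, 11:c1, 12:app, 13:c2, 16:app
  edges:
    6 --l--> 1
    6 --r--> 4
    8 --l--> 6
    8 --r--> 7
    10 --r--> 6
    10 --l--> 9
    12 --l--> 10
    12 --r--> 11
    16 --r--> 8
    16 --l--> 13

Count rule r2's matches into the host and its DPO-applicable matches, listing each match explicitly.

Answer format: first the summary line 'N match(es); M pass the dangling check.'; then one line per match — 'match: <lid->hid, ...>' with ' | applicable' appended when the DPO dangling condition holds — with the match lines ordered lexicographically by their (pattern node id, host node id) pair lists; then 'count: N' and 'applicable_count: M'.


2 match(es); 1 pass the dangling check.
match: 0->8, 1->6, 2->1, 3->4, 4->7
match: 0->12, 1->10, 2->9, 3->6, 4->11 | applicable
count: 2
applicable_count: 1


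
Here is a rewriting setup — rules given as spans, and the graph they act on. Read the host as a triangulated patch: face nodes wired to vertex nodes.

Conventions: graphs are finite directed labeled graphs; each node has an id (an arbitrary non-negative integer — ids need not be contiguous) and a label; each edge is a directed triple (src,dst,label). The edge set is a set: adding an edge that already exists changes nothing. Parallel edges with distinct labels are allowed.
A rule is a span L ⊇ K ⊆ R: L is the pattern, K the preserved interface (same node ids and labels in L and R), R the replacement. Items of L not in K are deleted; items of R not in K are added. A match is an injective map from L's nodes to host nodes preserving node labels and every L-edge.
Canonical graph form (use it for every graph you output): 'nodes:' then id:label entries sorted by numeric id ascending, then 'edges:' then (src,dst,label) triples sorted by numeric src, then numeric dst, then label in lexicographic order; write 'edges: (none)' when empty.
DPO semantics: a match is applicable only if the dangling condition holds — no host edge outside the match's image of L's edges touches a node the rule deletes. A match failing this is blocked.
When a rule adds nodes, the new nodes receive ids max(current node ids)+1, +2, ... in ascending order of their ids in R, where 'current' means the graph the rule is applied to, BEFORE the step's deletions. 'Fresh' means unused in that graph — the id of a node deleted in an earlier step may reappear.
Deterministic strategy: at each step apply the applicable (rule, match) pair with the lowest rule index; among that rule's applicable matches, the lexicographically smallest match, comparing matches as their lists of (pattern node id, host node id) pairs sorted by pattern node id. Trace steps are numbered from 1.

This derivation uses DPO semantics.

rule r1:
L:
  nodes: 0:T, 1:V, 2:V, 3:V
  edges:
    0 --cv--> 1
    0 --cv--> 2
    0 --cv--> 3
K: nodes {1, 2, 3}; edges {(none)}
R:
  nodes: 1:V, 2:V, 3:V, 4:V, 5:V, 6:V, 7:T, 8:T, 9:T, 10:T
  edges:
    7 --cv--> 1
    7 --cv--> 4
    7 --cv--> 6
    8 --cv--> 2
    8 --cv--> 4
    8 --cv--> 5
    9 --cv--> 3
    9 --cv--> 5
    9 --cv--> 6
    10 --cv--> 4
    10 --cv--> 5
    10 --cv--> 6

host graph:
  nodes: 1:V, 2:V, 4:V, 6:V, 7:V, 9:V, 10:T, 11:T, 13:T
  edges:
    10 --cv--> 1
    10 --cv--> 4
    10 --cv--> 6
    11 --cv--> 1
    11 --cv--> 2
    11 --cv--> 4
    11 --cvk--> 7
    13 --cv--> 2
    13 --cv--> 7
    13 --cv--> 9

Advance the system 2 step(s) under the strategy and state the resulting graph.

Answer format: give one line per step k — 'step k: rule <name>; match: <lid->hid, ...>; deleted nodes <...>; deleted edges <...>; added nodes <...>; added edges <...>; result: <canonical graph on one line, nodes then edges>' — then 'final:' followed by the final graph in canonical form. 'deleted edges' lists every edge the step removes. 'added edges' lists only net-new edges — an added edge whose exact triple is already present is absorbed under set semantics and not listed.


step 1: rule r1; match: 0->10, 1->1, 2->4, 3->6; deleted nodes 10; deleted edges (10,1,cv); (10,4,cv); (10,6,cv); added nodes 14, 15, 16, 17, 18, 19, 20; added edges (17,1,cv); (17,14,cv); (17,16,cv); (18,4,cv); (18,14,cv); (18,15,cv); (19,6,cv); (19,15,cv); (19,16,cv); (20,14,cv); (20,15,cv); (20,16,cv); result: nodes: 1:V, 2:V, 4:V, 6:V, 7:V, 9:V, 11:T, 13:T, 14:V, 15:V, 16:V, 17:T, 18:T, 19:T, 20:T edges: (11,1,cv); (11,2,cv); (11,4,cv); (11,7,cvk); (13,2,cv); (13,7,cv); (13,9,cv); (17,1,cv); (17,14,cv); (17,16,cv); (18,4,cv); (18,14,cv); (18,15,cv); (19,6,cv); (19,15,cv); (19,16,cv); (20,14,cv); (20,15,cv); (20,16,cv)
step 2: rule r1; match: 0->13, 1->2, 2->7, 3->9; deleted nodes 13; deleted edges (13,2,cv); (13,7,cv); (13,9,cv); added nodes 21, 22, 23, 24, 25, 26, 27; added edges (24,2,cv); (24,21,cv); (24,23,cv); (25,7,cv); (25,21,cv); (25,22,cv); (26,9,cv); (26,22,cv); (26,23,cv); (27,21,cv); (27,22,cv); (27,23,cv); result: nodes: 1:V, 2:V, 4:V, 6:V, 7:V, 9:V, 11:T, 14:V, 15:V, 16:V, 17:T, 18:T, 19:T, 20:T, 21:V, 22:V, 23:V, 24:T, 25:T, 26:T, 27:T edges: (11,1,cv); (11,2,cv); (11,4,cv); (11,7,cvk); (17,1,cv); (17,14,cv); (17,16,cv); (18,4,cv); (18,14,cv); (18,15,cv); (19,6,cv); (19,15,cv); (19,16,cv); (20,14,cv); (20,15,cv); (20,16,cv); (24,2,cv); (24,21,cv); (24,23,cv); (25,7,cv); (25,21,cv); (25,22,cv); (26,9,cv); (26,22,cv); (26,23,cv); (27,21,cv); (27,22,cv); (27,23,cv)
final:
nodes: 1:V, 2:V, 4:V, 6:V, 7:V, 9:V, 11:T, 14:V, 15:V, 16:V, 17:T, 18:T, 19:T, 20:T, 21:V, 22:V, 23:V, 24:T, 25:T, 26:T, 27:T
edges: (11,1,cv); (11,2,cv); (11,4,cv); (11,7,cvk); (17,1,cv); (17,14,cv); (17,16,cv); (18,4,cv); (18,14,cv); (18,15,cv); (19,6,cv); (19,15,cv); (19,16,cv); (20,14,cv); (20,15,cv); (20,16,cv); (24,2,cv); (24,21,cv); (24,23,cv); (25,7,cv); (25,21,cv); (25,22,cv); (26,9,cv); (26,22,cv); (26,23,cv); (27,21,cv); (27,22,cv); (27,23,cv)


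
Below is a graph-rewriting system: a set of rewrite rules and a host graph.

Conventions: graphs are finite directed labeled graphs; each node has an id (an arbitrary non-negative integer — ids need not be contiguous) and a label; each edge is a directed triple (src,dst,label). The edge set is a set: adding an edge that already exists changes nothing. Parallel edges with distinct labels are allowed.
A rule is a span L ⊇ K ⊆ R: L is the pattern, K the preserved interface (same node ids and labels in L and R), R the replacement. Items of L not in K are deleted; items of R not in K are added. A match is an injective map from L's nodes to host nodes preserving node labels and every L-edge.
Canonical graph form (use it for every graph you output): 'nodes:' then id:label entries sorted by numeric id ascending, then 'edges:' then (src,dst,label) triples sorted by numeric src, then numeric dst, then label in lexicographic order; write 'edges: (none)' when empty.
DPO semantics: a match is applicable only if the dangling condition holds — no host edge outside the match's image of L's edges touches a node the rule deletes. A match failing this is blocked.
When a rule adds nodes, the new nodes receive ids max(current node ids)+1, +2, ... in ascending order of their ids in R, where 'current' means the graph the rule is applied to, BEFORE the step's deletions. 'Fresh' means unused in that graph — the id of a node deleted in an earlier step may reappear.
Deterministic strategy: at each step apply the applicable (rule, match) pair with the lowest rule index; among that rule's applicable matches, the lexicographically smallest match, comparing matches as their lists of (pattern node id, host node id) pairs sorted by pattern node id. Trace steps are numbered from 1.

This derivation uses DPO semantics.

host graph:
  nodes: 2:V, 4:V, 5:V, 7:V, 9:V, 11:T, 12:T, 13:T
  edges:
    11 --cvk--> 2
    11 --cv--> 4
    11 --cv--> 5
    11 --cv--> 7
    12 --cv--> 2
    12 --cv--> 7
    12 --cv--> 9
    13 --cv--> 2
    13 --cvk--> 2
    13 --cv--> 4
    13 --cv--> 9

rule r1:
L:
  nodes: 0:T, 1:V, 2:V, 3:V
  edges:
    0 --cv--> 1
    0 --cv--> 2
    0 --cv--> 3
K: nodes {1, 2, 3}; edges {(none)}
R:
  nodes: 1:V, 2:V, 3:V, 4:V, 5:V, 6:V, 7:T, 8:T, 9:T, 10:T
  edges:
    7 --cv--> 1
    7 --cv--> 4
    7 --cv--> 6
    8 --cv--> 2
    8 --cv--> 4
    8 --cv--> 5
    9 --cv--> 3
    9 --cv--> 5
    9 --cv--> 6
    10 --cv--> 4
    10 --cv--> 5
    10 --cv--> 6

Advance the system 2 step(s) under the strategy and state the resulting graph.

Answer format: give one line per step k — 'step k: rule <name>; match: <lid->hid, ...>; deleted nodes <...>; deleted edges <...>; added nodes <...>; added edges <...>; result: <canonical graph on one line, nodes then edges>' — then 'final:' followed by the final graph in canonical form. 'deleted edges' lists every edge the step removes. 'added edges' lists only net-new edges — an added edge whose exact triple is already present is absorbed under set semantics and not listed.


step 1: rule r1; match: 0->12, 1->2, 2->7, 3->9; deleted nodes 12; deleted edges (12,2,cv); (12,7,cv); (12,9,cv); added nodes 14, 15, 16, 17, 18, 19, 20; added edges (17,2,cv); (17,14,cv); (17,16,cv); (18,7,cv); (18,14,cv); (18,15,cv); (19,9,cv); (19,15,cv); (19,16,cv); (20,14,cv); (20,15,cv); (20,16,cv); result: nodes: 2:V, 4:V, 5:V, 7:V, 9:V, 11:T, 13:T, 14:V, 15:V, 16:V, 17:T, 18:T, 19:T, 20:T edges: (11,2,cvk); (11,4,cv); (11,5,cv); (11,7,cv); (13,2,cv); (13,2,cvk); (13,4,cv); (13,9,cv); (17,2,cv); (17,14,cv); (17,16,cv); (18,7,cv); (18,14,cv); (18,15,cv); (19,9,cv); (19,15,cv); (19,16,cv); (20,14,cv); (20,15,cv); (20,16,cv)
step 2: rule r1; match: 0->17, 1->2, 2->14, 3->16; deleted nodes 17; deleted edges (17,2,cv); (17,14,cv); (17,16,cv); added nodes 21, 22, 23, 24, 25, 26, 27; added edges (24,2,cv); (24,21,cv); (24,23,cv); (25,14,cv); (25,21,cv); (25,22,cv); (26,16,cv); (26,22,cv); (26,23,cv); (27,21,cv); (27,22,cv); (27,23,cv); result: nodes: 2:V, 4:V, 5:V, 7:V, 9:V, 11:T, 13:T, 14:V, 15:V, 16:V, 18:T, 19:T, 20:T, 21:V, 22:V, 23:V, 24:T, 25:T, 26:T, 27:T edges: (11,2,cvk); (11,4,cv); (11,5,cv); (11,7,cv); (13,2,cv); (13,2,cvk); (13,4,cv); (13,9,cv); (18,7,cv); (18,14,cv); (18,15,cv); (19,9,cv); (19,15,cv); (19,16,cv); (20,14,cv); (20,15,cv); (20,16,cv); (24,2,cv); (24,21,cv); (24,23,cv); (25,14,cv); (25,21,cv); (25,22,cv); (26,16,cv); (26,22,cv); (26,23,cv); (27,21,cv); (27,22,cv); (27,23,cv)
final:
nodes: 2:V, 4:V, 5:V, 7:V, 9:V, 11:T, 13:T, 14:V, 15:V, 16:V, 18:T, 19:T, 20:T, 21:V, 22:V, 23:V, 24:T, 25:T, 26:T, 27:T
edges: (11,2,cvk); (11,4,cv); (11,5,cv); (11,7,cv); (13,2,cv); (13,2,cvk); (13,4,cv); (13,9,cv); (18,7,cv); (18,14,cv); (18,15,cv); (19,9,cv); (19,15,cv); (19,16,cv); (20,14,cv); (20,15,cv); (20,16,cv); (24,2,cv); (24,21,cv); (24,23,cv); (25,14,cv); (25,21,cv); (25,22,cv); (26,16,cv); (26,22,cv); (26,23,cv); (27,21,cv); (27,22,cv); (27,23,cv)


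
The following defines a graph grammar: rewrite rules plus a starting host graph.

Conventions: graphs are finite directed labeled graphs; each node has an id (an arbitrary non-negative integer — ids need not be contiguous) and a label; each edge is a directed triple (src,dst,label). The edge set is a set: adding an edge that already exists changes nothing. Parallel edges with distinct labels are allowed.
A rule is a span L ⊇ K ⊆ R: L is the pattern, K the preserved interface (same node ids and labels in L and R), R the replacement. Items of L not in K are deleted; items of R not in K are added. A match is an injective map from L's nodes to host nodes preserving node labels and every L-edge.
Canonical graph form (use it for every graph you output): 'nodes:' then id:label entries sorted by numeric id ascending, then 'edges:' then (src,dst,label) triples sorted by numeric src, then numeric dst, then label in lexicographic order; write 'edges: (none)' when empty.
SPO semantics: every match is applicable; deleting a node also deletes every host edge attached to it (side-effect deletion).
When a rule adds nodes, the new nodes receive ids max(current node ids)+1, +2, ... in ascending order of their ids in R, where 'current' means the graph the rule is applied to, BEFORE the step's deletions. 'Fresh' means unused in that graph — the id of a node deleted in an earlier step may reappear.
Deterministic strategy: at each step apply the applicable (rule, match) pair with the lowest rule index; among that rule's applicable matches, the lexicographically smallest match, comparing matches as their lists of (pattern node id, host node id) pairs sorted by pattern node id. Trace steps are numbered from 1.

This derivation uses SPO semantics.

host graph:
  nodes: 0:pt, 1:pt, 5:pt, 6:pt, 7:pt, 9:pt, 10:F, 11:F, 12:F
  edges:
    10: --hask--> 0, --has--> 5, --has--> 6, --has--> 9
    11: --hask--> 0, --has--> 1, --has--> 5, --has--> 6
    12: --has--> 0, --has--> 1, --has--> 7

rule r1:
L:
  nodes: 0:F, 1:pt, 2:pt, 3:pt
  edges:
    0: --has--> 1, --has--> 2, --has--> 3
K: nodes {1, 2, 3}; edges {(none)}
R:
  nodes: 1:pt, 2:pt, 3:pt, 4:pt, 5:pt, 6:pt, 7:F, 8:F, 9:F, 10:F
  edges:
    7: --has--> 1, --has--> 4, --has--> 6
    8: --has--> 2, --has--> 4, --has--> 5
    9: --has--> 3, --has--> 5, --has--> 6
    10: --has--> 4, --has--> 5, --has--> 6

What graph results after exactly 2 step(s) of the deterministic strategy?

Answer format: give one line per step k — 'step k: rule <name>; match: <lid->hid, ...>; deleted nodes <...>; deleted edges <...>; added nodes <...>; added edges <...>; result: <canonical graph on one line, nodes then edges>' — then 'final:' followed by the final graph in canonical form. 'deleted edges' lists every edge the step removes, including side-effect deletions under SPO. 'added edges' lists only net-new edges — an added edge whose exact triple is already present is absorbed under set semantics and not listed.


step 1: rule r1; match: 0->10, 1->5, 2->6, 3->9; deleted nodes 10; deleted edges (10,0,hask); (10,5,has); (10,6,has); (10,9,has); added nodes 13, 14, 15, 16, 17, 18, 19; added edges (16,5,has); (16,13,has); (16,15,has); (17,6,has); (17,13,has); (17,14,has); (18,9,has); (18,14,has); (18,15,has); (19,13,has); (19,14,has); (19,15,has); result: nodes: 0:pt, 1:pt, 5:pt, 6:pt, 7:pt, 9:pt, 11:F, 12:F, 13:pt, 14:pt, 15:pt, 16:F, 17:F, 18:F, 19:F edges: (11,0,hask); (11,1,has); (11,5,has); (11,6,has); (12,0,has); (12,1,has); (12,7,has); (16,5,has); (16,13,has); (16,15,has); (17,6,has); (17,13,has); (17,14,has); (18,9,has); (18,14,has); (18,15,has); (19,13,has); (19,14,has); (19,15,has)
step 2: rule r1; match: 0->11, 1->1, 2->5, 3->6; deleted nodes 11; deleted edges (11,0,hask); (11,1,has); (11,5,has); (11,6,has); added nodes 20, 21, 22, 23, 24, 25, 26; added edges (23,1,has); (23,20,has); (23,22,has); (24,5,has); (24,20,has); (24,21,has); (25,6,has); (25,21,has); (25,22,has); (26,20,has); (26,21,has); (26,22,has); result: nodes: 0:pt, 1:pt, 5:pt, 6:pt, 7:pt, 9:pt, 12:F, 13:pt, 14:pt, 15:pt, 16:F, 17:F, 18:F, 19:F, 20:pt, 21:pt, 22:pt, 23:F, 24:F, 25:F, 26:F edges: (12,0,has); (12,1,has); (12,7,has); (16,5,has); (16,13,has); (16,15,has); (17,6,has); (17,13,has); (17,14,has); (18,9,has); (18,14,has); (18,15,has); (19,13,has); (19,14,has); (19,15,has); (23,1,has); (23,20,has); (23,22,has); (24,5,has); (24,20,has); (24,21,has); (25,6,has); (25,21,has); (25,22,has); (26,20,has); (26,21,has); (26,22,has)
final:
nodes: 0:pt, 1:pt, 5:pt, 6:pt, 7:pt, 9:pt, 12:F, 13:pt, 14:pt, 15:pt, 16:F, 17:F, 18:F, 19:F, 20:pt, 21:pt, 22:pt, 23:F, 24:F, 25:F, 26:F
edges: (12,0,has); (12,1,has); (12,7,has); (16,5,has); (16,13,has); (16,15,has); (17,6,has); (17,13,has); (17,14,has); (18,9,has); (18,14,has); (18,15,has); (19,13,has); (19,14,has); (19,15,has); (23,1,has); (23,20,has); (23,22,has); (24,5,has); (24,20,has); (24,21,has); (25,6,has); (25,21,has); (25,22,has); (26,20,has); (26,21,has); (26,22,has)


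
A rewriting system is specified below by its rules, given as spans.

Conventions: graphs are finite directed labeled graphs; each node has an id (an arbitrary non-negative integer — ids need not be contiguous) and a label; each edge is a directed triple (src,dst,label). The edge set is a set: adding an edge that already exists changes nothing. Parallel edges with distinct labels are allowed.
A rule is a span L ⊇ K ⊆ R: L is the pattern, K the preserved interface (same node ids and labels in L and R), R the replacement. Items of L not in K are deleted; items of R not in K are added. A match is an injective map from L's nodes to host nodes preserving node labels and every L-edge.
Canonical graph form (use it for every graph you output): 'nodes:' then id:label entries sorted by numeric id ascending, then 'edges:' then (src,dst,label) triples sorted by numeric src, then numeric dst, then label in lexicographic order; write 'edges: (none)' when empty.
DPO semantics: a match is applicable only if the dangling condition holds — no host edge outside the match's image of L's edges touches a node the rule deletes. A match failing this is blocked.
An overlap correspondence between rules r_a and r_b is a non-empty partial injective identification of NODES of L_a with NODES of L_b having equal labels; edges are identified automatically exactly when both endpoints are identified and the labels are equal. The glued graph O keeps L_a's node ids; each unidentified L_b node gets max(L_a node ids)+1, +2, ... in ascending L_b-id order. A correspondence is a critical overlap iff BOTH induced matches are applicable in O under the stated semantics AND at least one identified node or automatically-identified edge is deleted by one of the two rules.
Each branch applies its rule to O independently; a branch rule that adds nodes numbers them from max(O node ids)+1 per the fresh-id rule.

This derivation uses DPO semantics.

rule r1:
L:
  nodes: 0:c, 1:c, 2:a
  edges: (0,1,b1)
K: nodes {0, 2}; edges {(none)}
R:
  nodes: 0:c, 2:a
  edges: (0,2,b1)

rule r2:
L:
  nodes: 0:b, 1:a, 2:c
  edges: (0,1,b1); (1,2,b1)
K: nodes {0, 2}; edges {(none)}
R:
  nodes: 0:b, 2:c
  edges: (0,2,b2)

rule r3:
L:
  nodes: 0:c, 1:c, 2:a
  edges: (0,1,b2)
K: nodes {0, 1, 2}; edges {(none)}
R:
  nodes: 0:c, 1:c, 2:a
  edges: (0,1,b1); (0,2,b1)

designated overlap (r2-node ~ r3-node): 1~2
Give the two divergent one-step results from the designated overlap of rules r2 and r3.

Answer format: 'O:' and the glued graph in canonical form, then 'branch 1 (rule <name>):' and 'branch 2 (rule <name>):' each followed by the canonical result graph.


O:
nodes: 0:b, 1:a, 2:c, 3:c, 4:c
edges: (0,1,b1); (1,2,b1); (3,4,b2)
branch 1 (rule r2):
nodes: 0:b, 2:c, 3:c, 4:c
edges: (0,2,b2); (3,4,b2)
branch 2 (rule r3):
nodes: 0:b, 1:a, 2:c, 3:c, 4:c
edges: (0,1,b1); (1,2,b1); (3,1,b1); (3,4,b1)
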